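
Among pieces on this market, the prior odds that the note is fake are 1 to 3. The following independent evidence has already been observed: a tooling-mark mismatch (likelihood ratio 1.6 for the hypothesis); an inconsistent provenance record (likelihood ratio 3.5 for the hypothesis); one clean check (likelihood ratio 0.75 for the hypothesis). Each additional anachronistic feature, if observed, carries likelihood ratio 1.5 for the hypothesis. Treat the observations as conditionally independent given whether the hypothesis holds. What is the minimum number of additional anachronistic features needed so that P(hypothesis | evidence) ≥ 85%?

Prior odds = 1/3.
Combined Bayes factor of the evidence already in hand = 1.6 × 3.5 × 0.75 = 4.2.
Odds after that evidence = (1/3) × 4.2 = 1.4.
Target odds = 0.85/0.15 = 17/3.
Need 1.5ⁿ ≥ 17/3 ÷ 1.4 = 85/21.
1.5³ = 3.375 falls short of 85/21 but 1.5⁴ = 5.0625 reaches it, so n = 4.

4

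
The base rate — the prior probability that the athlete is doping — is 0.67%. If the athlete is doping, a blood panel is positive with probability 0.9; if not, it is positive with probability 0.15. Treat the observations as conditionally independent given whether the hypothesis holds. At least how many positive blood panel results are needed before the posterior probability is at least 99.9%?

7

Prior odds: 0.0067 ÷ 0.9933 = 67/9933.
Likelihood ratio of a positive = 0.9/0.15 = 6.
Target posterior odds = 0.999/0.001 = 999.
Need (67/9933) × 6ⁿ ≥ 999, i.e. 6ⁿ ≥ 9923067/67.
6⁶ = 46656 falls short of 9923067/67 but 6⁷ = 279936 reaches it, so n = 7.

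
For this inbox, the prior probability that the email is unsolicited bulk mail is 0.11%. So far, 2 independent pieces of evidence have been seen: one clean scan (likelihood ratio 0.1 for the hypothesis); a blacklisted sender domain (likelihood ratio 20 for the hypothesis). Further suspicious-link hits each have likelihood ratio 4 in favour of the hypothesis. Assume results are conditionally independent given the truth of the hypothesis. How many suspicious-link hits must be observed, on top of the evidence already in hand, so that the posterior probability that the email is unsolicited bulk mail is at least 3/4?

6

Prior odds = 0.0011/0.9989 = 11/9989.
Combined Bayes factor of the evidence already in hand = 0.1 × 20 = 2.
Odds after that evidence = (11/9989) × 2 = 22/9989.
Target odds = 0.75/0.25 = 3.
Need 4ⁿ ≥ 3 ÷ (22/9989) = 29967/22.
4⁵ = 1024 falls short of 29967/22 but 4⁶ = 4096 reaches it, so n = 6.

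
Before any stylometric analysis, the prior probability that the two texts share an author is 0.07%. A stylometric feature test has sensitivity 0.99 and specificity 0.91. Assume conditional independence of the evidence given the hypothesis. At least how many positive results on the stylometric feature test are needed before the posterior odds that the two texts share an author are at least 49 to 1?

Prior odds: 0.0007 ÷ 0.9993 = 7/9993.
False-positive rate = 1 − 0.91 = 0.09; likelihood ratio of a positive = 0.99/0.09 = 11.
Target odds = 49.
Require 11ⁿ ≥ 49 ÷ (7/9993) = 69951.
11⁴ = 14641 falls short of 69951 but 11⁵ = 161051 reaches it, so n = 5.

5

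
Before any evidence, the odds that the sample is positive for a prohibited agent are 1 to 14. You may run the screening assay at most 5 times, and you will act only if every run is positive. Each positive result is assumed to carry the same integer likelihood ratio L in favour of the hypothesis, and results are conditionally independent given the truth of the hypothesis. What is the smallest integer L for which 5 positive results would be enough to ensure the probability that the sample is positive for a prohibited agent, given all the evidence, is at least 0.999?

7

Prior odds = 1/14.
Target odds = 0.999/0.001 = 999.
Need L⁵ ≥ 999 ÷ (1/14) = 13986.
6⁵ = 7776 < 13986 ≤ 16807 = 7⁵, so L = 7.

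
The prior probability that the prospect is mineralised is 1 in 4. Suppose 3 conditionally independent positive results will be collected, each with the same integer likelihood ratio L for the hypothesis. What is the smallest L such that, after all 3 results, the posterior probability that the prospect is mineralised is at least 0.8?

Prior odds = 0.25/0.75 = 1/3.
Target odds = 0.8/0.2 = 4.
Need L³ ≥ 4 ÷ (1/3) = 12.
2³ = 8 < 12 ≤ 27 = 3³, so L = 3.

3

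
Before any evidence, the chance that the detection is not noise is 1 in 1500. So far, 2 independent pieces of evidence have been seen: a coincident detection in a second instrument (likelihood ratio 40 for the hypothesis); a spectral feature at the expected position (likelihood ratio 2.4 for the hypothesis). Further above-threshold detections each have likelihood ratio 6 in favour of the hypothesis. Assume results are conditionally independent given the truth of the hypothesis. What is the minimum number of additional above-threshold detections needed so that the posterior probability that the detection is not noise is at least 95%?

4

Prior odds = (1/1500)/(1499/1500) = 1/1499.
Combined Bayes factor of the evidence already in hand = 40 × 2.4 = 96.
Odds after that evidence = (1/1499) × 96 = 96/1499.
Target odds = 0.95/0.05 = 19.
Need 6ⁿ ≥ 19 ÷ (96/1499) = 28481/96.
6³ = 216 falls short of 28481/96 but 6⁴ = 1296 reaches it, so n = 4.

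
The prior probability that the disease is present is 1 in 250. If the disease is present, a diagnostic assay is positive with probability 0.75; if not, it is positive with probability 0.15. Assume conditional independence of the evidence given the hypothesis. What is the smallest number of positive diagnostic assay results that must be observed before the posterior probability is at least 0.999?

8

Prior odds = 0.004/0.996 = 1/249.
Likelihood ratio of a positive = 0.75/0.15 = 5.
Target posterior odds = 0.999/0.001 = 999.
Need (1/249) × 5ⁿ ≥ 999, i.e. 5ⁿ ≥ 248751.
5⁷ = 78125 falls short of 248751 but 5⁸ = 390625 reaches it, so n = 8.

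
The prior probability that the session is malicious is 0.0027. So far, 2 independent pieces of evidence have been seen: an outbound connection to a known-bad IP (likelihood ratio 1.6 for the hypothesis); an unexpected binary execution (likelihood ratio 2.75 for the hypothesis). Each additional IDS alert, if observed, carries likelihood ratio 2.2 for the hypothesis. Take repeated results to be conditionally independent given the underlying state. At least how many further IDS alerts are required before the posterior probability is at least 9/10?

Prior odds = 0.0027/0.9973 = 27/9973.
Combined Bayes factor of the evidence already in hand = 1.6 × 2.75 = 4.4.
Odds after that evidence = (27/9973) × 4.4 = 594/49865.
Target odds = 0.9/0.1 = 9.
Need 2.2ⁿ ≥ 9 ÷ (594/49865) = 49865/66.
2.2⁸ = 214358881/390625 falls short of 49865/66 but 2.2⁹ ≈1207.27 reaches it, so n = 9.

9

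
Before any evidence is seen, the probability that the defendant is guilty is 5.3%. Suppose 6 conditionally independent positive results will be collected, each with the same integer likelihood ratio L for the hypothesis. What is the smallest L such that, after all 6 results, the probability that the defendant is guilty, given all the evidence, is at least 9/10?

Prior odds = 0.053/0.947 = 53/947.
Target odds = 0.9/0.1 = 9.
Need L⁶ ≥ 9 ÷ (53/947) = 8523/53.
2⁶ = 64 < 8523/53 ≤ 729 = 3⁶, so L = 3.

3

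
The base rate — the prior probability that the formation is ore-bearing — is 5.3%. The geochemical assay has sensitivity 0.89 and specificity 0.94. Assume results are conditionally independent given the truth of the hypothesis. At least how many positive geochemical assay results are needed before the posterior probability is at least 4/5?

2

Prior odds: 0.053 ÷ 0.947 = 53/947.
False-positive rate = 1 − 0.94 = 0.06; likelihood ratio of a positive = 0.89/0.06 = 89/6.
Target posterior odds = 0.8/0.2 = 4.
Require (89/6)ⁿ ≥ 4 ÷ (53/947) = 3788/53.
(89/6)¹ = 89/6 falls short of 3788/53 but (89/6)² = 7921/36 reaches it, so n = 2.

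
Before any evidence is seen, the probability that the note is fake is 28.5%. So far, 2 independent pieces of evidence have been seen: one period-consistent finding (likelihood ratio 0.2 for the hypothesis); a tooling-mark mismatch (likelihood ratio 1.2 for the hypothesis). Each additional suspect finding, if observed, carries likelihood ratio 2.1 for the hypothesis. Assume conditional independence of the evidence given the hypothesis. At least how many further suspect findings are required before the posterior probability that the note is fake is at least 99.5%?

11

Prior odds = 0.285/0.715 = 57/143.
Combined Bayes factor of the evidence already in hand = 0.2 × 1.2 = 0.24.
Odds after that evidence = (57/143) × 0.24 = 342/3575.
Target odds = 0.995/0.005 = 199.
Need 2.1ⁿ ≥ 199 ÷ (342/3575) = 711425/342.
2.1¹⁰ ≈1667.99 falls short of 711425/342 but 2.1¹¹ ≈3502.78 reaches it, so n = 11.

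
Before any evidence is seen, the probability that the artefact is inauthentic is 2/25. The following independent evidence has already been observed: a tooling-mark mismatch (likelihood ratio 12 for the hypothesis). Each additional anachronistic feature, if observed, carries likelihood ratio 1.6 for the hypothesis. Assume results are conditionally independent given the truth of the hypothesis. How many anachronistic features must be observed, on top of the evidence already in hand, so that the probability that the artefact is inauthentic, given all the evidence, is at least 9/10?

Prior odds = 0.08/0.92 = 2/23.
Bayes factor of the evidence already in hand = 12.
Odds after that evidence = (2/23) × 12 = 24/23.
Target odds = 0.9/0.1 = 9.
Need 1.6ⁿ ≥ 9 ÷ (24/23) = 8.625.
1.6⁴ = 6.5536 falls short of 8.625 but 1.6⁵ = 10.48576 reaches it, so n = 5.

5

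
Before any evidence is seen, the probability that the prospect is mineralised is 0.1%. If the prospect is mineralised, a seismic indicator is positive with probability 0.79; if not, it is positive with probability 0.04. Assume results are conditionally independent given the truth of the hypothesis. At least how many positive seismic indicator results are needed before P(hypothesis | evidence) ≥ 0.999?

Prior odds = 0.001/0.999 = 1/999.
Likelihood ratio of a positive = 0.79/0.04 = 19.75.
Target posterior odds = 0.999/0.001 = 999.
Require 19.75ⁿ ≥ 999 ÷ (1/999) = 998001.
19.75⁴ = 38950081/256 falls short of 998001 but 19.75⁵ ≈3.00494e+06 reaches it, so n = 5.

5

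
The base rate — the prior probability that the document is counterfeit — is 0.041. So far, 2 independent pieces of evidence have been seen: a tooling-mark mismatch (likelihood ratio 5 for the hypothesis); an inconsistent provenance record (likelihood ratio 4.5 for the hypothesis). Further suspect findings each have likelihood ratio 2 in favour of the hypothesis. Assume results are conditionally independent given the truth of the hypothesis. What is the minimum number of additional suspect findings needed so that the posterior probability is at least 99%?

Prior odds = 0.041/0.959 = 41/959.
Combined Bayes factor of the evidence already in hand = 5 × 4.5 = 22.5.
Odds after that evidence = (41/959) × 22.5 = 1845/1918.
Target odds = 0.99/0.01 = 99.
Need 2ⁿ ≥ 99 ÷ (1845/1918) = 21098/205.
2⁶ = 64 falls short of 21098/205 but 2⁷ = 128 reaches it, so n = 7.

7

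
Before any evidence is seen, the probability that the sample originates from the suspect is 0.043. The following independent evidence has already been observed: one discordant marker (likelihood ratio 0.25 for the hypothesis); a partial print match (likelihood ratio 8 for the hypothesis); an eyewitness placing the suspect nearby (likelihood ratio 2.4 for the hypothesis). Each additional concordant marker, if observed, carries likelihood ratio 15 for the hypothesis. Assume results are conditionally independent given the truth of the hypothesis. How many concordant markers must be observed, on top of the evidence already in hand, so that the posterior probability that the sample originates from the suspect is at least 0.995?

Prior odds = 0.043/0.957 = 43/957.
Combined Bayes factor of the evidence already in hand = 0.25 × 8 × 2.4 = 4.8.
Odds after that evidence = (43/957) × 4.8 = 344/1595.
Target odds = 0.995/0.005 = 199.
Need 15ⁿ ≥ 199 ÷ (344/1595) = 317405/344.
15² = 225 falls short of 317405/344 but 15³ = 3375 reaches it, so n = 3.

3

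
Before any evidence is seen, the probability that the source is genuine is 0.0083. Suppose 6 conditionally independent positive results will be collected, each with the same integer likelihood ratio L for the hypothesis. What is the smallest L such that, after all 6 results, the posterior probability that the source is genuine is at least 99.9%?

8

Prior odds = 0.0083/0.9917 = 83/9917.
Target odds = 0.999/0.001 = 999.
Need L⁶ ≥ 999 ÷ (83/9917) = 9907083/83.
7⁶ = 117649 < 9907083/83 ≤ 262144 = 8⁶, so L = 8.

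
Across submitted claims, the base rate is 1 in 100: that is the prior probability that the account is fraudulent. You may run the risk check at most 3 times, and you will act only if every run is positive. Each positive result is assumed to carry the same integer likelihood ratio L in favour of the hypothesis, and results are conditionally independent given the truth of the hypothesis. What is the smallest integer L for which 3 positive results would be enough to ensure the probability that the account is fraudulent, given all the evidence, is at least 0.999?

Prior odds = 0.01/0.99 = 1/99.
Target odds = 0.999/0.001 = 999.
Need L³ ≥ 999 ÷ (1/99) = 98901.
46³ = 97336 < 98901 ≤ 103823 = 47³, so L = 47.

47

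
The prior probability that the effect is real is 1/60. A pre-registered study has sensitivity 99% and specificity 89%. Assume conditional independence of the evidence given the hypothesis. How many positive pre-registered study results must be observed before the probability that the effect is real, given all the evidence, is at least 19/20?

Prior odds = (1/60)/(59/60) = 1/59.
False-positive rate = 1 − 0.89 = 0.11; likelihood ratio of a positive = 0.99/0.11 = 9.
Target odds: 0.95 ÷ 0.05 = 19.
Need (1/59) × 9ⁿ ≥ 19, i.e. 9ⁿ ≥ 1121.
9³ = 729 falls short of 1121 but 9⁴ = 6561 reaches it, so n = 4.

4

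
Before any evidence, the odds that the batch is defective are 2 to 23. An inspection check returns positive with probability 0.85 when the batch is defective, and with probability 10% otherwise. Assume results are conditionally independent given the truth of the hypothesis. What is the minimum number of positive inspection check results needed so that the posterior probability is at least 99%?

4

Prior odds = 2/23.
Likelihood ratio of a positive result = 0.85/0.1 = 8.5.
Target odds: 0.99 ÷ 0.01 = 99.
Require 8.5ⁿ ≥ 99 ÷ (2/23) = 1138.5.
8.5³ = 614.125 falls short of 1138.5 but 8.5⁴ = 5220.0625 reaches it, so n = 4.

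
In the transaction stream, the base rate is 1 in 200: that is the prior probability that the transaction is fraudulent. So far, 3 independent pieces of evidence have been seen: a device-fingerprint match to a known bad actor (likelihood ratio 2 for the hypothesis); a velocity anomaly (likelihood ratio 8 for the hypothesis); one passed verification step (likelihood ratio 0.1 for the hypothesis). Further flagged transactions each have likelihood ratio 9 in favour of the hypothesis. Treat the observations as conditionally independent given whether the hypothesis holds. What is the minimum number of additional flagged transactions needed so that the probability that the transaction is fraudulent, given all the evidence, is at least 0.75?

Prior odds = 0.005/0.995 = 1/199.
Combined Bayes factor of the evidence already in hand = 2 × 8 × 0.1 = 1.6.
Odds after that evidence = (1/199) × 1.6 = 8/995.
Target odds = 0.75/0.25 = 3.
Need 9ⁿ ≥ 3 ÷ (8/995) = 373.125.
9² = 81 falls short of 373.125 but 9³ = 729 reaches it, so n = 3.

3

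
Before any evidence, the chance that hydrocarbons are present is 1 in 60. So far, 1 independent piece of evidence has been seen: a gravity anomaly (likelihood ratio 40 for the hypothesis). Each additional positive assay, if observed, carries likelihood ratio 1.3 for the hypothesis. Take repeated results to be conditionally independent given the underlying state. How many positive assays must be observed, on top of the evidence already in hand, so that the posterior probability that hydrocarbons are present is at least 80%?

Prior odds = (1/60)/(59/60) = 1/59.
Bayes factor of the evidence already in hand = 40.
Odds after that evidence = (1/59) × 40 = 40/59.
Target odds = 0.8/0.2 = 4.
Need 1.3ⁿ ≥ 4 ÷ (40/59) = 5.9.
1.3⁶ = 4826809/1000000 falls short of 5.9 but 1.3⁷ = 62748517/10000000 reaches it, so n = 7.

7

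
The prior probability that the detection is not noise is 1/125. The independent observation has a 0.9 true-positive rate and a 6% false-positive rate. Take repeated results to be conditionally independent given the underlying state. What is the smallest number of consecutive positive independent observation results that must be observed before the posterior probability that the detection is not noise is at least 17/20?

Prior odds: 0.008 ÷ 0.992 = 1/124.
Likelihood ratio of a positive result = 0.9/0.06 = 15.
Target posterior odds = 0.85/0.15 = 17/3.
Require 15ⁿ ≥ 17/3 ÷ (1/124) = 2108/3.
15² = 225 falls short of 2108/3 but 15³ = 3375 reaches it, so n = 3.

3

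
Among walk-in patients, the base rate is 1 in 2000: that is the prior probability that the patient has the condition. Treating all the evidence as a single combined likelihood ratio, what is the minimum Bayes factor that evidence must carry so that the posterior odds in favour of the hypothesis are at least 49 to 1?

97951

Prior odds = 0.0005/0.9995 = 1/1999.
Target odds = 49.
Required Bayes factor = 49 ÷ (1/1999) = 97951.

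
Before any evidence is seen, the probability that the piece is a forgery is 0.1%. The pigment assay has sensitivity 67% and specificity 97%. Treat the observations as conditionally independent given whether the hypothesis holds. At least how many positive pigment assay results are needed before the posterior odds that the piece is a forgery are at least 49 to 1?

Prior odds: 0.001 ÷ 0.999 = 1/999.
False-positive rate = 1 − 0.97 = 0.03; likelihood ratio of a positive = 0.67/0.03 = 67/3.
Target odds = 49.
Need (1/999) × (67/3)ⁿ ≥ 49, i.e. (67/3)ⁿ ≥ 48951.
(67/3)³ = 300763/27 falls short of 48951 but (67/3)⁴ = 20151121/81 reaches it, so n = 4.

4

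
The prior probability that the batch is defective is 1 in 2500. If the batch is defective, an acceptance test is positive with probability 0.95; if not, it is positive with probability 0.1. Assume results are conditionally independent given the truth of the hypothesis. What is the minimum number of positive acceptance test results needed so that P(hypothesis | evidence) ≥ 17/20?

Prior odds: 0.0004 ÷ 0.9996 = 1/2499.
Likelihood ratio of a positive = 0.95/0.1 = 9.5.
Target odds: 0.85 ÷ 0.15 = 17/3.
Require 9.5ⁿ ≥ 17/3 ÷ (1/2499) = 14161.
9.5⁴ = 8145.0625 falls short of 14161 but 9.5⁵ = 77378.09375 reaches it, so n = 5.

5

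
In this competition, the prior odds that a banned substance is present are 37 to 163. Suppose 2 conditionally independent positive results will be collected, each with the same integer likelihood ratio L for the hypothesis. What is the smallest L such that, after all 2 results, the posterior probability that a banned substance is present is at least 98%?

15

Prior odds = 37/163.
Target odds = 0.98/0.02 = 49.
Need L² ≥ 49 ÷ (37/163) = 7987/37.
14² = 196 < 7987/37 ≤ 225 = 15², so L = 15.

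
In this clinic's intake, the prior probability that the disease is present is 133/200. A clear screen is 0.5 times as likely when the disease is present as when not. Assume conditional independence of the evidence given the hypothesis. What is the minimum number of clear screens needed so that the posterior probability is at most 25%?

Prior odds: 0.665 ÷ 0.335 = 133/67.
Likelihood ratio per clear screen = 0.5.
Target posterior odds = 0.25/0.75 = 1/3.
Need (133/67) × 0.5ⁿ ≤ 1/3, i.e. 0.5ⁿ ≤ 67/399.
0.5² = 0.25 is still above 67/399 but 0.5³ = 0.125 is at or below it, so n = 3.

3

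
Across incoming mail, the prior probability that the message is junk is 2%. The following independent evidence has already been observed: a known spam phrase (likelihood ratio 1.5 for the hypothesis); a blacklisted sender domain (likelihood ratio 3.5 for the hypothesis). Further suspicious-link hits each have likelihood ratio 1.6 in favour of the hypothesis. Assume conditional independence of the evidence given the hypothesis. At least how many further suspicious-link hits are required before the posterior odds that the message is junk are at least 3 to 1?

Prior odds = 0.02/0.98 = 1/49.
Combined Bayes factor of the evidence already in hand = 1.5 × 3.5 = 5.25.
Odds after that evidence = (1/49) × 5.25 = 3/28.
Target odds = 3.
Need 1.6ⁿ ≥ 3 ÷ (3/28) = 28.
1.6⁷ = 2097152/78125 falls short of 28 but 1.6⁸ = 16777216/390625 reaches it, so n = 8.

8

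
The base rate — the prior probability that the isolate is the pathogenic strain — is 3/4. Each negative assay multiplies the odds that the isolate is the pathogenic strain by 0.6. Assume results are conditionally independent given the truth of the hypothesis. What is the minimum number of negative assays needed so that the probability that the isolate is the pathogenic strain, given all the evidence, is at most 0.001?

Prior odds: 0.75 ÷ 0.25 = 3.
Likelihood ratio per negative assay = 0.6.
Target odds: 0.001 ÷ 0.999 = 1/999.
Need 3 × 0.6ⁿ ≤ 1/999, i.e. 0.6ⁿ ≤ 1/2997.
0.6¹⁵ ≈0.000470185 is still above 1/2997 but 0.6¹⁶ ≈0.000282111 is at or below it, so n = 16.

16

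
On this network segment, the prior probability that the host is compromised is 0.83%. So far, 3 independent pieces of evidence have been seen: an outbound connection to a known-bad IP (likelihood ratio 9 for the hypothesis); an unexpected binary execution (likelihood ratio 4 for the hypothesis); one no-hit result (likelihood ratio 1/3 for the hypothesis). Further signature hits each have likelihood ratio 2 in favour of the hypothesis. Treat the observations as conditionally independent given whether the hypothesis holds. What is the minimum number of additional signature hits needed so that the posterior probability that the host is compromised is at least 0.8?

6

Prior odds = 0.0083/0.9917 = 83/9917.
Combined Bayes factor of the evidence already in hand = 9 × 4 × (1/3) = 12.
Odds after that evidence = (83/9917) × 12 = 996/9917.
Target odds = 0.8/0.2 = 4.
Need 2ⁿ ≥ 4 ÷ (996/9917) = 9917/249.
2⁵ = 32 falls short of 9917/249 but 2⁶ = 64 reaches it, so n = 6.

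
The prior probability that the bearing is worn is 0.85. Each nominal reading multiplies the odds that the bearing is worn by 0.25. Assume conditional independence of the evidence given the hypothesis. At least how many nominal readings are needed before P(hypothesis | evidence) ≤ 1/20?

4

Prior odds: 0.85 ÷ 0.15 = 17/3.
Likelihood ratio per nominal reading = 0.25.
Target odds: 0.05 ÷ 0.95 = 1/19.
Need (17/3) × 0.25ⁿ ≤ 1/19, i.e. 0.25ⁿ ≤ 3/323.
0.25³ = 0.015625 is still above 3/323 but 0.25⁴ = 0.00390625 is at or below it, so n = 4.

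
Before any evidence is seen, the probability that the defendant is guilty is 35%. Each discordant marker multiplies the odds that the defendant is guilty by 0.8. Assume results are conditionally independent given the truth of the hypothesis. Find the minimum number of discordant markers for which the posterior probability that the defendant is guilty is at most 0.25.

3

Prior odds: 0.35 ÷ 0.65 = 7/13.
Likelihood ratio per discordant marker = 0.8.
Target odds: 0.25 ÷ 0.75 = 1/3.
Need (7/13) × 0.8ⁿ ≤ 1/3, i.e. 0.8ⁿ ≤ 13/21.
0.8² = 0.64 is still above 13/21 but 0.8³ = 0.512 is at or below it, so n = 3.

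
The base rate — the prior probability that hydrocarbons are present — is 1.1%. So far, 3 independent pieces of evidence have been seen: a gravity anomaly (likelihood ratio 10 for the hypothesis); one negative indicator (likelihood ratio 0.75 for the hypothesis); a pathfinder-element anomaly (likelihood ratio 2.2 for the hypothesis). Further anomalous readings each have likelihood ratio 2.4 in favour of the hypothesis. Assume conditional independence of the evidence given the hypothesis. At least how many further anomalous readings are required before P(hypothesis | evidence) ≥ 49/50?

Prior odds = 0.011/0.989 = 11/989.
Combined Bayes factor of the evidence already in hand = 10 × 0.75 × 2.2 = 16.5.
Odds after that evidence = (11/989) × 16.5 = 363/1978.
Target odds = 0.98/0.02 = 49.
Need 2.4ⁿ ≥ 49 ÷ (363/1978) = 96922/363.
2.4⁶ = 2985984/15625 falls short of 96922/363 but 2.4⁷ = 35831808/78125 reaches it, so n = 7.

7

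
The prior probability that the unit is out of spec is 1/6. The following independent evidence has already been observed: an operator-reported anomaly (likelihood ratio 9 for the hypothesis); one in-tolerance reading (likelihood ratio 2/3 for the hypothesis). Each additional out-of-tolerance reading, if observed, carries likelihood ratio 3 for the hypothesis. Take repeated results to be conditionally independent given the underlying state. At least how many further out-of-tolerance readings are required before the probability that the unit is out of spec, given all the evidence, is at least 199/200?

5

Prior odds = (1/6)/(5/6) = 0.2.
Combined Bayes factor of the evidence already in hand = 9 × (2/3) = 6.
Odds after that evidence = 0.2 × 6 = 1.2.
Target odds = 0.995/0.005 = 199.
Need 3ⁿ ≥ 199 ÷ 1.2 = 995/6.
3⁴ = 81 falls short of 995/6 but 3⁵ = 243 reaches it, so n = 5.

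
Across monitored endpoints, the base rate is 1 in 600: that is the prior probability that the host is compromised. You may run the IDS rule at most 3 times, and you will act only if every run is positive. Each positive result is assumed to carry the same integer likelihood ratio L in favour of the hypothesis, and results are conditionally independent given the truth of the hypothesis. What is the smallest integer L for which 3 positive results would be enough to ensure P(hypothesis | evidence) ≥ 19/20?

Prior odds = (1/600)/(599/600) = 1/599.
Target odds = 0.95/0.05 = 19.
Need L³ ≥ 19 ÷ (1/599) = 11381.
22³ = 10648 < 11381 ≤ 12167 = 23³, so L = 23.

23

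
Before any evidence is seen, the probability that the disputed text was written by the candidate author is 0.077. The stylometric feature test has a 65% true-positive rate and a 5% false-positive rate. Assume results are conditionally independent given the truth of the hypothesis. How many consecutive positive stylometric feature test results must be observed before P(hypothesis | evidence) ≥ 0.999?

Prior odds = 0.077/0.923 = 77/923.
Likelihood ratio of a positive result = 0.65/0.05 = 13.
Target odds: 0.999 ÷ 0.001 = 999.
Need (77/923) × 13ⁿ ≥ 999, i.e. 13ⁿ ≥ 922077/77.
13³ = 2197 falls short of 922077/77 but 13⁴ = 28561 reaches it, so n = 4.

4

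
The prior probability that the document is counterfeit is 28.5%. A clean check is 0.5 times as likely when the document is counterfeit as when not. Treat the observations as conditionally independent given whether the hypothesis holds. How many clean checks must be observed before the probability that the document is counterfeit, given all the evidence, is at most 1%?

Prior odds = 0.285/0.715 = 57/143.
Likelihood ratio per clean check = 0.5.
Target posterior odds = 0.01/0.99 = 1/99.
Require 0.5ⁿ ≤ 1/99 ÷ (57/143) = 13/513.
0.5⁵ = 0.03125 is still above 13/513 but 0.5⁶ = 0.015625 is at or below it, so n = 6.

6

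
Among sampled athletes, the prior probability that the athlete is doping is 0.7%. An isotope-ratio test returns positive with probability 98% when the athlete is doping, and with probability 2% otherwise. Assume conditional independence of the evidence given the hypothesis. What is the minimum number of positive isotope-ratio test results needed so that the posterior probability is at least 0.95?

Prior odds = 0.007/0.993 = 7/993.
Likelihood ratio of a positive result = 0.98/0.02 = 49.
Target odds: 0.95 ÷ 0.05 = 19.
Need (7/993) × 49ⁿ ≥ 19, i.e. 49ⁿ ≥ 18867/7.
49² = 2401 falls short of 18867/7 but 49³ = 117649 reaches it, so n = 3.

3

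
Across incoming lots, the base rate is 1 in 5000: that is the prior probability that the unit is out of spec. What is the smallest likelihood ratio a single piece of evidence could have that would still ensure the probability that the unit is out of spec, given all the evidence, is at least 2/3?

Prior odds = 0.0002/0.9998 = 1/4999.
Target odds = (2/3)/(1/3) = 2.
Required Bayes factor = 2 ÷ (1/4999) = 9998.

9998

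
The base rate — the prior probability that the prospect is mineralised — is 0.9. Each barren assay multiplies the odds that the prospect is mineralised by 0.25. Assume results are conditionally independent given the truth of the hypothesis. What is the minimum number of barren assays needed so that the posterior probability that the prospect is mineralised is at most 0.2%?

7

Prior odds: 0.9 ÷ 0.1 = 9.
Likelihood ratio per barren assay = 0.25.
Target posterior odds = 0.002/0.998 = 1/499.
Require 0.25ⁿ ≤ 1/499 ÷ 9 = 1/4491.
0.25⁶ = 1/4096 is still above 1/4491 but 0.25⁷ = 1/16384 is at or below it, so n = 7.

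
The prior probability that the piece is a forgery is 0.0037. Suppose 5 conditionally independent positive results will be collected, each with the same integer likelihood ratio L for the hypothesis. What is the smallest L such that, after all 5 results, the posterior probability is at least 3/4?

4

Prior odds = 0.0037/0.9963 = 37/9963.
Target odds = 0.75/0.25 = 3.
Need L⁵ ≥ 3 ÷ (37/9963) = 29889/37.
3⁵ = 243 < 29889/37 ≤ 1024 = 4⁵, so L = 4.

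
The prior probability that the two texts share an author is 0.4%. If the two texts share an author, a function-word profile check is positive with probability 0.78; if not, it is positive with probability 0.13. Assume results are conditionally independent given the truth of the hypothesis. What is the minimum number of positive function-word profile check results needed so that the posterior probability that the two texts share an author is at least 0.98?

6

Prior odds = 0.004/0.996 = 1/249.
Likelihood ratio of a positive = 0.78/0.13 = 6.
Target odds: 0.98 ÷ 0.02 = 49.
Require 6ⁿ ≥ 49 ÷ (1/249) = 12201.
6⁵ = 7776 falls short of 12201 but 6⁶ = 46656 reaches it, so n = 6.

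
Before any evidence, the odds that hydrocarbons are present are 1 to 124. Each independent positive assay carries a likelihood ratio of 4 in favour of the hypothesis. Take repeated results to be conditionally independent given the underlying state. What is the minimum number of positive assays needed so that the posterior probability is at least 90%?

Prior odds = 1/124.
Likelihood ratio per positive assay = 4.
Target odds: 0.9 ÷ 0.1 = 9.
Require 4ⁿ ≥ 9 ÷ (1/124) = 1116.
4⁵ = 1024 falls short of 1116 but 4⁶ = 4096 reaches it, so n = 6.

6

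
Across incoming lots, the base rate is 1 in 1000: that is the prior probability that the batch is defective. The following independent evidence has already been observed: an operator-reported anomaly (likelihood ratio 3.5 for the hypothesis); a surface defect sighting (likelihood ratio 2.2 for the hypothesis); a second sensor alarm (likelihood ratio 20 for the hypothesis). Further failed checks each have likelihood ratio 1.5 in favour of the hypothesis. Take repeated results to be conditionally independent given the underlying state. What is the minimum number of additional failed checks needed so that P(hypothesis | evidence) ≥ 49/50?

15

Prior odds = 0.001/0.999 = 1/999.
Combined Bayes factor of the evidence already in hand = 3.5 × 2.2 × 20 = 154.
Odds after that evidence = (1/999) × 154 = 154/999.
Target odds = 0.98/0.02 = 49.
Need 1.5ⁿ ≥ 49 ÷ (154/999) = 6993/22.
1.5¹⁴ = 4782969/16384 falls short of 6993/22 but 1.5¹⁵ = 14348907/32768 reaches it, so n = 15.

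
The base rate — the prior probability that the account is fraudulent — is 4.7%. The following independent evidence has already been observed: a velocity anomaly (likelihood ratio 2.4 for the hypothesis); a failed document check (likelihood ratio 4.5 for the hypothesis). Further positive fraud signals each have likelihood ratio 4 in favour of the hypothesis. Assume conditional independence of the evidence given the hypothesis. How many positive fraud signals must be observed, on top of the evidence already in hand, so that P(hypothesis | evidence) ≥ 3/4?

Prior odds = 0.047/0.953 = 47/953.
Combined Bayes factor of the evidence already in hand = 2.4 × 4.5 = 10.8.
Odds after that evidence = (47/953) × 10.8 = 2538/4765.
Target odds = 0.75/0.25 = 3.
Need 4ⁿ ≥ 3 ÷ (2538/4765) = 4765/846.
4¹ = 4 falls short of 4765/846 but 4² = 16 reaches it, so n = 2.

2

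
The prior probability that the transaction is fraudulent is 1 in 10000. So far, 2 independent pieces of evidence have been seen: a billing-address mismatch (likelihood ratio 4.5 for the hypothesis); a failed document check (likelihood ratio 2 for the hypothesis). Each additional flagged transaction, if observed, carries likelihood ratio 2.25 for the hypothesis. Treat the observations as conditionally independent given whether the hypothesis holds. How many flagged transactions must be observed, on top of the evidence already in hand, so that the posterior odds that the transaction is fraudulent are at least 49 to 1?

14

Prior odds = 0.0001/0.9999 = 1/9999.
Combined Bayes factor of the evidence already in hand = 4.5 × 2 = 9.
Odds after that evidence = (1/9999) × 9 = 1/1111.
Target odds = 49.
Need 2.25ⁿ ≥ 49 ÷ (1/1111) = 54439.
2.25¹³ ≈37876.8 falls short of 54439 but 2.25¹⁴ ≈85222.7 reaches it, so n = 14.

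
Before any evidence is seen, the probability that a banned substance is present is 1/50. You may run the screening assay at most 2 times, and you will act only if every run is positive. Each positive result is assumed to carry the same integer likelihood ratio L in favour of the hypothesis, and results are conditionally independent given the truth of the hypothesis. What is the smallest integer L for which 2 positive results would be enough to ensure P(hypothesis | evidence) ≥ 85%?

17

Prior odds = 0.02/0.98 = 1/49.
Target odds = 0.85/0.15 = 17/3.
Need L² ≥ 17/3 ÷ (1/49) = 833/3.
16² = 256 < 833/3 ≤ 289 = 17², so L = 17.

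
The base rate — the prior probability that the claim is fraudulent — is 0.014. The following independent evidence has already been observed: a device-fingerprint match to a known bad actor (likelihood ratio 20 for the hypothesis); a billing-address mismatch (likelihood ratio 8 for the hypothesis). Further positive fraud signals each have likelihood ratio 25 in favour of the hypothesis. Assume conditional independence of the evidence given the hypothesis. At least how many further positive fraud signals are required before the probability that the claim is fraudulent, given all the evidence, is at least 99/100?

2

Prior odds = 0.014/0.986 = 7/493.
Combined Bayes factor of the evidence already in hand = 20 × 8 = 160.
Odds after that evidence = (7/493) × 160 = 1120/493.
Target odds = 0.99/0.01 = 99.
Need 25ⁿ ≥ 99 ÷ (1120/493) = 48807/1120.
25¹ = 25 falls short of 48807/1120 but 25² = 625 reaches it, so n = 2.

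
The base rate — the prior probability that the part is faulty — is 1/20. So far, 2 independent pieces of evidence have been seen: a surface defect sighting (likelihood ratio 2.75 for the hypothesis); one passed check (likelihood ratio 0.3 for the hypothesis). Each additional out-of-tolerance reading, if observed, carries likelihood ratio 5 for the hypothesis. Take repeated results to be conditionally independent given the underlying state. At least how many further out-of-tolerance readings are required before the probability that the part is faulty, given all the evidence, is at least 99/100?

5

Prior odds = 0.05/0.95 = 1/19.
Combined Bayes factor of the evidence already in hand = 2.75 × 0.3 = 0.825.
Odds after that evidence = (1/19) × 0.825 = 33/760.
Target odds = 0.99/0.01 = 99.
Need 5ⁿ ≥ 99 ÷ (33/760) = 2280.
5⁴ = 625 falls short of 2280 but 5⁵ = 3125 reaches it, so n = 5.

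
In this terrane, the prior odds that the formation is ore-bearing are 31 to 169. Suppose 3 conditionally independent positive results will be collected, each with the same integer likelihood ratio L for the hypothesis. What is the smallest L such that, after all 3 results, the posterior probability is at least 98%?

Prior odds = 31/169.
Target odds = 0.98/0.02 = 49.
Need L³ ≥ 49 ÷ (31/169) = 8281/31.
6³ = 216 < 8281/31 ≤ 343 = 7³, so L = 7.

7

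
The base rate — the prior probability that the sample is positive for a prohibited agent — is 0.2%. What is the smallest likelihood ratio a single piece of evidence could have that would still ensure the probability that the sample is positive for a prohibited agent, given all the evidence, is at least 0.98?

Prior odds = 0.002/0.998 = 1/499.
Target odds = 0.98/0.02 = 49.
Required Bayes factor = 49 ÷ (1/499) = 24451.

24451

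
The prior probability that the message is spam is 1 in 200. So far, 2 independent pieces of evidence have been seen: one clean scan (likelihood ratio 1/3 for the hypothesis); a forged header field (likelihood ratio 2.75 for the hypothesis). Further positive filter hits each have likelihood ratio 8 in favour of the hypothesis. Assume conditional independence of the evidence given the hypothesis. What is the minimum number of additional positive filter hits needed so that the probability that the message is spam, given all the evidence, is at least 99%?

5

Prior odds = 0.005/0.995 = 1/199.
Combined Bayes factor of the evidence already in hand = (1/3) × 2.75 = 11/12.
Odds after that evidence = (1/199) × 11/12 = 11/2388.
Target odds = 0.99/0.01 = 99.
Need 8ⁿ ≥ 99 ÷ (11/2388) = 21492.
8⁴ = 4096 falls short of 21492 but 8⁵ = 32768 reaches it, so n = 5.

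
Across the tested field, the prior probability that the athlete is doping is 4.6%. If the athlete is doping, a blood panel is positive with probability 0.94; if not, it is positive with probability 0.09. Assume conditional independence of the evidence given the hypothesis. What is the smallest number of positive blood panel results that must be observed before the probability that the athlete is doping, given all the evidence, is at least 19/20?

Prior odds = 0.046/0.954 = 23/477.
Likelihood ratio of a positive = 0.94/0.09 = 94/9.
Target posterior odds = 0.95/0.05 = 19.
Need (23/477) × (94/9)ⁿ ≥ 19, i.e. (94/9)ⁿ ≥ 9063/23.
(94/9)² = 8836/81 falls short of 9063/23 but (94/9)³ = 830584/729 reaches it, so n = 3.

3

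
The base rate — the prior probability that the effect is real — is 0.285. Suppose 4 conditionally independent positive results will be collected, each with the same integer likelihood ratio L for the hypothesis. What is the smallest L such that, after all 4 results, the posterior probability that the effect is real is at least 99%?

4

Prior odds = 0.285/0.715 = 57/143.
Target odds = 0.99/0.01 = 99.
Need L⁴ ≥ 99 ÷ (57/143) = 4719/19.
3⁴ = 81 < 4719/19 ≤ 256 = 4⁴, so L = 4.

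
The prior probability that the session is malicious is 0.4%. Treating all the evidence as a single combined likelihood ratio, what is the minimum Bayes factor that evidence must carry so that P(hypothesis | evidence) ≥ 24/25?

5976

Prior odds = 0.004/0.996 = 1/249.
Target odds = 0.96/0.04 = 24.
Required Bayes factor = 24 ÷ (1/249) = 5976.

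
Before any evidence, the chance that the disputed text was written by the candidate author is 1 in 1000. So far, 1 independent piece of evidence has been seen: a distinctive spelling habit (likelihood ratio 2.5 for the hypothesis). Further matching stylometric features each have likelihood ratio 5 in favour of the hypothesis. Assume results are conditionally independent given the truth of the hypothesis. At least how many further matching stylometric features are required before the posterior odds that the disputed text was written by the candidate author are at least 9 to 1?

Prior odds = 0.001/0.999 = 1/999.
Bayes factor of the evidence already in hand = 2.5.
Odds after that evidence = (1/999) × 2.5 = 5/1998.
Target odds = 9.
Need 5ⁿ ≥ 9 ÷ (5/1998) = 3596.4.
5⁵ = 3125 falls short of 3596.4 but 5⁶ = 15625 reaches it, so n = 6.

6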